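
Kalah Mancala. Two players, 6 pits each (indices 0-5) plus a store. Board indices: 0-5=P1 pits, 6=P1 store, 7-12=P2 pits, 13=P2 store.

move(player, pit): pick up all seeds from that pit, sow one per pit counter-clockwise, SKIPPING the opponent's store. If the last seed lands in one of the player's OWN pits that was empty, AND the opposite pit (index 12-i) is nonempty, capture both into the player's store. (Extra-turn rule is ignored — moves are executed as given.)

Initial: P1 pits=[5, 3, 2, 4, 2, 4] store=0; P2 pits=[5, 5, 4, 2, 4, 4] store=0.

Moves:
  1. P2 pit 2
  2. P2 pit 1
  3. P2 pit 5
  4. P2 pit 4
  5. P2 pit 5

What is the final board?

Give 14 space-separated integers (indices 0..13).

Answer: 7 5 4 6 3 4 0 5 0 1 4 0 0 5

Derivation:
Move 1: P2 pit2 -> P1=[5,3,2,4,2,4](0) P2=[5,5,0,3,5,5](1)
Move 2: P2 pit1 -> P1=[5,3,2,4,2,4](0) P2=[5,0,1,4,6,6](2)
Move 3: P2 pit5 -> P1=[6,4,3,5,3,4](0) P2=[5,0,1,4,6,0](3)
Move 4: P2 pit4 -> P1=[7,5,4,6,3,4](0) P2=[5,0,1,4,0,1](4)
Move 5: P2 pit5 -> P1=[7,5,4,6,3,4](0) P2=[5,0,1,4,0,0](5)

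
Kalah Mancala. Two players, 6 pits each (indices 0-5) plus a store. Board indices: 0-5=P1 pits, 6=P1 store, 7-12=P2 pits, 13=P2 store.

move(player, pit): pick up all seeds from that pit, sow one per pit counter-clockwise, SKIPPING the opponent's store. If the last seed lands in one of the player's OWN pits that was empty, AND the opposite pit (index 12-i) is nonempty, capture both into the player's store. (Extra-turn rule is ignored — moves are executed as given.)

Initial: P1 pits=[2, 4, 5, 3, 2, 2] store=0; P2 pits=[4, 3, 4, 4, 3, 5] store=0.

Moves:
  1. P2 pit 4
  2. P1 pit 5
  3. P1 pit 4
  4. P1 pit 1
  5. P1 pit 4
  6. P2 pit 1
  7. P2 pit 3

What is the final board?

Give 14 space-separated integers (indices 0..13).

Answer: 4 1 6 4 0 3 2 5 0 5 0 2 7 2

Derivation:
Move 1: P2 pit4 -> P1=[3,4,5,3,2,2](0) P2=[4,3,4,4,0,6](1)
Move 2: P1 pit5 -> P1=[3,4,5,3,2,0](1) P2=[5,3,4,4,0,6](1)
Move 3: P1 pit4 -> P1=[3,4,5,3,0,1](2) P2=[5,3,4,4,0,6](1)
Move 4: P1 pit1 -> P1=[3,0,6,4,1,2](2) P2=[5,3,4,4,0,6](1)
Move 5: P1 pit4 -> P1=[3,0,6,4,0,3](2) P2=[5,3,4,4,0,6](1)
Move 6: P2 pit1 -> P1=[3,0,6,4,0,3](2) P2=[5,0,5,5,1,6](1)
Move 7: P2 pit3 -> P1=[4,1,6,4,0,3](2) P2=[5,0,5,0,2,7](2)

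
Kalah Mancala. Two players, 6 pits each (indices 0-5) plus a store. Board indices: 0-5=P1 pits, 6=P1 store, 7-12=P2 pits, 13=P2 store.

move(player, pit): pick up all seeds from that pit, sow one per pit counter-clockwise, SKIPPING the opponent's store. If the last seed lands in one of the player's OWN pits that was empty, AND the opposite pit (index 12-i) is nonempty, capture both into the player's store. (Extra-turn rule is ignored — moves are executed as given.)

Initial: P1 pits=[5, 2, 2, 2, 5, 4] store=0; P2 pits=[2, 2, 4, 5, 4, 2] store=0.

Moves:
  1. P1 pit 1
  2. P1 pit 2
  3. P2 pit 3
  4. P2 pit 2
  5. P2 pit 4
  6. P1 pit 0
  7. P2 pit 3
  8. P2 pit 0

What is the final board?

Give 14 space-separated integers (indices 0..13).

Answer: 0 0 0 6 7 6 1 0 3 1 0 0 5 10

Derivation:
Move 1: P1 pit1 -> P1=[5,0,3,3,5,4](0) P2=[2,2,4,5,4,2](0)
Move 2: P1 pit2 -> P1=[5,0,0,4,6,5](0) P2=[2,2,4,5,4,2](0)
Move 3: P2 pit3 -> P1=[6,1,0,4,6,5](0) P2=[2,2,4,0,5,3](1)
Move 4: P2 pit2 -> P1=[6,1,0,4,6,5](0) P2=[2,2,0,1,6,4](2)
Move 5: P2 pit4 -> P1=[7,2,1,5,6,5](0) P2=[2,2,0,1,0,5](3)
Move 6: P1 pit0 -> P1=[0,3,2,6,7,6](1) P2=[3,2,0,1,0,5](3)
Move 7: P2 pit3 -> P1=[0,0,2,6,7,6](1) P2=[3,2,0,0,0,5](7)
Move 8: P2 pit0 -> P1=[0,0,0,6,7,6](1) P2=[0,3,1,0,0,5](10)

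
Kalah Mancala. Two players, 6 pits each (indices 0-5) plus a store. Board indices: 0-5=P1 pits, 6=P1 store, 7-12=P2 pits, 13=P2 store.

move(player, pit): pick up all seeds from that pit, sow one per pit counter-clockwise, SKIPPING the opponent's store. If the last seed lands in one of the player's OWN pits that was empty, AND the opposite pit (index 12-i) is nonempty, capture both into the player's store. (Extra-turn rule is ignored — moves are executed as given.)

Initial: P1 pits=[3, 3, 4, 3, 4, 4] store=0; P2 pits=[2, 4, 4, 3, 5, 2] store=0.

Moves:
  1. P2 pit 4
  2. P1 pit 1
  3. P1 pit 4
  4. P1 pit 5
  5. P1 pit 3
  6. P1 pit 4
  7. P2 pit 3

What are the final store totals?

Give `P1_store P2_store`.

Answer: 3 2

Derivation:
Move 1: P2 pit4 -> P1=[4,4,5,3,4,4](0) P2=[2,4,4,3,0,3](1)
Move 2: P1 pit1 -> P1=[4,0,6,4,5,5](0) P2=[2,4,4,3,0,3](1)
Move 3: P1 pit4 -> P1=[4,0,6,4,0,6](1) P2=[3,5,5,3,0,3](1)
Move 4: P1 pit5 -> P1=[4,0,6,4,0,0](2) P2=[4,6,6,4,1,3](1)
Move 5: P1 pit3 -> P1=[4,0,6,0,1,1](3) P2=[5,6,6,4,1,3](1)
Move 6: P1 pit4 -> P1=[4,0,6,0,0,2](3) P2=[5,6,6,4,1,3](1)
Move 7: P2 pit3 -> P1=[5,0,6,0,0,2](3) P2=[5,6,6,0,2,4](2)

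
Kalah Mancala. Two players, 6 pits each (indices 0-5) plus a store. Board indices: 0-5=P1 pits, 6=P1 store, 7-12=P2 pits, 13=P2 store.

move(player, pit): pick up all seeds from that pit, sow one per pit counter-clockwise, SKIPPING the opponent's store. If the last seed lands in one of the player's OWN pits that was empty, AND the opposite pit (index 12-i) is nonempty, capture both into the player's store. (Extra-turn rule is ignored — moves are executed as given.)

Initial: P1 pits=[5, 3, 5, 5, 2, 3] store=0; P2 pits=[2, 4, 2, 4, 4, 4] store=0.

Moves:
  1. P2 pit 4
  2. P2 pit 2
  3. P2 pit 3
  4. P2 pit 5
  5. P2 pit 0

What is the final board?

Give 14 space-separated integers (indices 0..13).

Answer: 8 2 6 0 3 3 0 0 5 0 0 1 0 15

Derivation:
Move 1: P2 pit4 -> P1=[6,4,5,5,2,3](0) P2=[2,4,2,4,0,5](1)
Move 2: P2 pit2 -> P1=[6,0,5,5,2,3](0) P2=[2,4,0,5,0,5](6)
Move 3: P2 pit3 -> P1=[7,1,5,5,2,3](0) P2=[2,4,0,0,1,6](7)
Move 4: P2 pit5 -> P1=[8,2,6,6,3,3](0) P2=[2,4,0,0,1,0](8)
Move 5: P2 pit0 -> P1=[8,2,6,0,3,3](0) P2=[0,5,0,0,1,0](15)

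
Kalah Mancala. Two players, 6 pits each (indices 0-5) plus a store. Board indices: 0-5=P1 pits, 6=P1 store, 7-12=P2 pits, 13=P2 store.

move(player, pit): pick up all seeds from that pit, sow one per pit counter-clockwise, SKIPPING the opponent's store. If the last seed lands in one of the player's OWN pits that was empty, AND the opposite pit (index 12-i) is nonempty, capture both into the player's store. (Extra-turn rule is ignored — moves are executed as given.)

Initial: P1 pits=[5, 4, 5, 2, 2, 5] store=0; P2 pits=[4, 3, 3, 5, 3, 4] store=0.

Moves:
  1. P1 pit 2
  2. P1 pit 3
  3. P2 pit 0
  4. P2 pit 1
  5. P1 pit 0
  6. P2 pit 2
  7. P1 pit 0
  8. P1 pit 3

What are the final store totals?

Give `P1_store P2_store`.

Answer: 2 1

Derivation:
Move 1: P1 pit2 -> P1=[5,4,0,3,3,6](1) P2=[5,3,3,5,3,4](0)
Move 2: P1 pit3 -> P1=[5,4,0,0,4,7](2) P2=[5,3,3,5,3,4](0)
Move 3: P2 pit0 -> P1=[5,4,0,0,4,7](2) P2=[0,4,4,6,4,5](0)
Move 4: P2 pit1 -> P1=[5,4,0,0,4,7](2) P2=[0,0,5,7,5,6](0)
Move 5: P1 pit0 -> P1=[0,5,1,1,5,8](2) P2=[0,0,5,7,5,6](0)
Move 6: P2 pit2 -> P1=[1,5,1,1,5,8](2) P2=[0,0,0,8,6,7](1)
Move 7: P1 pit0 -> P1=[0,6,1,1,5,8](2) P2=[0,0,0,8,6,7](1)
Move 8: P1 pit3 -> P1=[0,6,1,0,6,8](2) P2=[0,0,0,8,6,7](1)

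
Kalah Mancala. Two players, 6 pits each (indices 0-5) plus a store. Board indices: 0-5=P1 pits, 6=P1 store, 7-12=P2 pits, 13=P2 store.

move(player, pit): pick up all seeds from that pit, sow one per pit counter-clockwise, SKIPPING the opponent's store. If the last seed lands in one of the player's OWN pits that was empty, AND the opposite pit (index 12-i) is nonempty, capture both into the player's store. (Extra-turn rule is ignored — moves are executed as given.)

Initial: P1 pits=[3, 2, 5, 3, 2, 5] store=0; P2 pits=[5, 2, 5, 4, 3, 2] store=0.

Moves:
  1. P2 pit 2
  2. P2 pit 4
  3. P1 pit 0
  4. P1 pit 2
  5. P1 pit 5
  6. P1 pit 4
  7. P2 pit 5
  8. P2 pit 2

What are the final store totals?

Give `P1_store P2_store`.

Move 1: P2 pit2 -> P1=[4,2,5,3,2,5](0) P2=[5,2,0,5,4,3](1)
Move 2: P2 pit4 -> P1=[5,3,5,3,2,5](0) P2=[5,2,0,5,0,4](2)
Move 3: P1 pit0 -> P1=[0,4,6,4,3,6](0) P2=[5,2,0,5,0,4](2)
Move 4: P1 pit2 -> P1=[0,4,0,5,4,7](1) P2=[6,3,0,5,0,4](2)
Move 5: P1 pit5 -> P1=[0,4,0,5,4,0](2) P2=[7,4,1,6,1,5](2)
Move 6: P1 pit4 -> P1=[0,4,0,5,0,1](3) P2=[8,5,1,6,1,5](2)
Move 7: P2 pit5 -> P1=[1,5,1,6,0,1](3) P2=[8,5,1,6,1,0](3)
Move 8: P2 pit2 -> P1=[1,5,1,6,0,1](3) P2=[8,5,0,7,1,0](3)

Answer: 3 3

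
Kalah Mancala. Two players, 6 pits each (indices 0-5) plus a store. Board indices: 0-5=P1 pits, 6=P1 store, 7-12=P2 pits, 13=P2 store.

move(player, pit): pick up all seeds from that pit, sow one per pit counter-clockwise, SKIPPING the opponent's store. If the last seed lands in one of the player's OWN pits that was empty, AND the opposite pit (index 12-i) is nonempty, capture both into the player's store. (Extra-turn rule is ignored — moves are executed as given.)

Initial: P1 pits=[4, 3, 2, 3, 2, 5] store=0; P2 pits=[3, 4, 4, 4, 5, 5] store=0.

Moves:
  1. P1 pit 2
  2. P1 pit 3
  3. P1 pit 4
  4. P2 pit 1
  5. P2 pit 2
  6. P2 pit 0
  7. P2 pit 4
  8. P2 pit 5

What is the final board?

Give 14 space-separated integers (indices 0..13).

Move 1: P1 pit2 -> P1=[4,3,0,4,3,5](0) P2=[3,4,4,4,5,5](0)
Move 2: P1 pit3 -> P1=[4,3,0,0,4,6](1) P2=[4,4,4,4,5,5](0)
Move 3: P1 pit4 -> P1=[4,3,0,0,0,7](2) P2=[5,5,4,4,5,5](0)
Move 4: P2 pit1 -> P1=[4,3,0,0,0,7](2) P2=[5,0,5,5,6,6](1)
Move 5: P2 pit2 -> P1=[5,3,0,0,0,7](2) P2=[5,0,0,6,7,7](2)
Move 6: P2 pit0 -> P1=[5,3,0,0,0,7](2) P2=[0,1,1,7,8,8](2)
Move 7: P2 pit4 -> P1=[6,4,1,1,1,8](2) P2=[0,1,1,7,0,9](3)
Move 8: P2 pit5 -> P1=[7,5,2,2,2,9](2) P2=[1,2,1,7,0,0](4)

Answer: 7 5 2 2 2 9 2 1 2 1 7 0 0 4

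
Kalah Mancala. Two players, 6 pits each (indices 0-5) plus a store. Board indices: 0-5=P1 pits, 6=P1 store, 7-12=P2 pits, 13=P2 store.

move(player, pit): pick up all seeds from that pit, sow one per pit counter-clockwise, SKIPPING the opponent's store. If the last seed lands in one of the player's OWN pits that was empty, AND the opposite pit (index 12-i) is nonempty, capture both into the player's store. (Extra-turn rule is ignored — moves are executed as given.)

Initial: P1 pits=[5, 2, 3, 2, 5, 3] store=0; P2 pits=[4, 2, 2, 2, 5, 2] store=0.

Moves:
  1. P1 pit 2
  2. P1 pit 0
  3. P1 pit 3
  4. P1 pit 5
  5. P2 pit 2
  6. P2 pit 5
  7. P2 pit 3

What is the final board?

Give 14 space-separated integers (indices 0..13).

Answer: 2 4 1 0 8 0 2 6 3 0 0 8 1 2

Derivation:
Move 1: P1 pit2 -> P1=[5,2,0,3,6,4](0) P2=[4,2,2,2,5,2](0)
Move 2: P1 pit0 -> P1=[0,3,1,4,7,5](0) P2=[4,2,2,2,5,2](0)
Move 3: P1 pit3 -> P1=[0,3,1,0,8,6](1) P2=[5,2,2,2,5,2](0)
Move 4: P1 pit5 -> P1=[0,3,1,0,8,0](2) P2=[6,3,3,3,6,2](0)
Move 5: P2 pit2 -> P1=[0,3,1,0,8,0](2) P2=[6,3,0,4,7,3](0)
Move 6: P2 pit5 -> P1=[1,4,1,0,8,0](2) P2=[6,3,0,4,7,0](1)
Move 7: P2 pit3 -> P1=[2,4,1,0,8,0](2) P2=[6,3,0,0,8,1](2)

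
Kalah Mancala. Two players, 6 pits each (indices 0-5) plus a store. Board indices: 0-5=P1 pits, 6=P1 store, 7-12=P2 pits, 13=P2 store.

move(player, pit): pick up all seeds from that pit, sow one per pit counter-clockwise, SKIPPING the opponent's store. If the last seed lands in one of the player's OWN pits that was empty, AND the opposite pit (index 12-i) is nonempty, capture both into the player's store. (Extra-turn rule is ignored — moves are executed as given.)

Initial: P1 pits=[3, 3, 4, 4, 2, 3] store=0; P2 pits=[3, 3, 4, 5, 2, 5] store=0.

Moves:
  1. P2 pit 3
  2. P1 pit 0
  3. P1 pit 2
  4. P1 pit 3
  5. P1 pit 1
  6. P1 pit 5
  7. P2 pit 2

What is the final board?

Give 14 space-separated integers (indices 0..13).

Answer: 1 1 1 1 6 0 4 6 5 0 2 5 7 2

Derivation:
Move 1: P2 pit3 -> P1=[4,4,4,4,2,3](0) P2=[3,3,4,0,3,6](1)
Move 2: P1 pit0 -> P1=[0,5,5,5,3,3](0) P2=[3,3,4,0,3,6](1)
Move 3: P1 pit2 -> P1=[0,5,0,6,4,4](1) P2=[4,3,4,0,3,6](1)
Move 4: P1 pit3 -> P1=[0,5,0,0,5,5](2) P2=[5,4,5,0,3,6](1)
Move 5: P1 pit1 -> P1=[0,0,1,1,6,6](3) P2=[5,4,5,0,3,6](1)
Move 6: P1 pit5 -> P1=[0,0,1,1,6,0](4) P2=[6,5,6,1,4,6](1)
Move 7: P2 pit2 -> P1=[1,1,1,1,6,0](4) P2=[6,5,0,2,5,7](2)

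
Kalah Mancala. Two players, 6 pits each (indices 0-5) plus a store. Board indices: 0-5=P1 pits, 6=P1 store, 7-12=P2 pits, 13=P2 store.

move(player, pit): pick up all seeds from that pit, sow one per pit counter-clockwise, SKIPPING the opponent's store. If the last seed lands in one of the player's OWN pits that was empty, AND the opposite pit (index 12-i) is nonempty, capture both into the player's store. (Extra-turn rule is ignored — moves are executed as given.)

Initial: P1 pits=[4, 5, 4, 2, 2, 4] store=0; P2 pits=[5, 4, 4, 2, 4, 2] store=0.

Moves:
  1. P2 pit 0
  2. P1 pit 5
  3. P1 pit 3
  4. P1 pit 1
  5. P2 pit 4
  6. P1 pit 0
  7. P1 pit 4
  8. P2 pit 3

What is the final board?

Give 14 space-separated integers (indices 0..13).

Move 1: P2 pit0 -> P1=[4,5,4,2,2,4](0) P2=[0,5,5,3,5,3](0)
Move 2: P1 pit5 -> P1=[4,5,4,2,2,0](1) P2=[1,6,6,3,5,3](0)
Move 3: P1 pit3 -> P1=[4,5,4,0,3,0](3) P2=[0,6,6,3,5,3](0)
Move 4: P1 pit1 -> P1=[4,0,5,1,4,1](4) P2=[0,6,6,3,5,3](0)
Move 5: P2 pit4 -> P1=[5,1,6,1,4,1](4) P2=[0,6,6,3,0,4](1)
Move 6: P1 pit0 -> P1=[0,2,7,2,5,2](4) P2=[0,6,6,3,0,4](1)
Move 7: P1 pit4 -> P1=[0,2,7,2,0,3](5) P2=[1,7,7,3,0,4](1)
Move 8: P2 pit3 -> P1=[0,2,7,2,0,3](5) P2=[1,7,7,0,1,5](2)

Answer: 0 2 7 2 0 3 5 1 7 7 0 1 5 2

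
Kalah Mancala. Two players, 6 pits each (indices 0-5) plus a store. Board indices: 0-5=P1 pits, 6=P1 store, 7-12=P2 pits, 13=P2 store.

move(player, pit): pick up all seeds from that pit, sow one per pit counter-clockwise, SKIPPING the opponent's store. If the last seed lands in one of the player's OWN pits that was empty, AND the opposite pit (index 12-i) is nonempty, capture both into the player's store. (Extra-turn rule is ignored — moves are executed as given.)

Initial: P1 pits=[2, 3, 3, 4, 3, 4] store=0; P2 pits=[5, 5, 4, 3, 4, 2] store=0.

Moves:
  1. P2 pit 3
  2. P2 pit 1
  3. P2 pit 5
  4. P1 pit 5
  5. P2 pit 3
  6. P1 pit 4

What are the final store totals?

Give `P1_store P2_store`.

Move 1: P2 pit3 -> P1=[2,3,3,4,3,4](0) P2=[5,5,4,0,5,3](1)
Move 2: P2 pit1 -> P1=[2,3,3,4,3,4](0) P2=[5,0,5,1,6,4](2)
Move 3: P2 pit5 -> P1=[3,4,4,4,3,4](0) P2=[5,0,5,1,6,0](3)
Move 4: P1 pit5 -> P1=[3,4,4,4,3,0](1) P2=[6,1,6,1,6,0](3)
Move 5: P2 pit3 -> P1=[3,4,4,4,3,0](1) P2=[6,1,6,0,7,0](3)
Move 6: P1 pit4 -> P1=[3,4,4,4,0,1](2) P2=[7,1,6,0,7,0](3)

Answer: 2 3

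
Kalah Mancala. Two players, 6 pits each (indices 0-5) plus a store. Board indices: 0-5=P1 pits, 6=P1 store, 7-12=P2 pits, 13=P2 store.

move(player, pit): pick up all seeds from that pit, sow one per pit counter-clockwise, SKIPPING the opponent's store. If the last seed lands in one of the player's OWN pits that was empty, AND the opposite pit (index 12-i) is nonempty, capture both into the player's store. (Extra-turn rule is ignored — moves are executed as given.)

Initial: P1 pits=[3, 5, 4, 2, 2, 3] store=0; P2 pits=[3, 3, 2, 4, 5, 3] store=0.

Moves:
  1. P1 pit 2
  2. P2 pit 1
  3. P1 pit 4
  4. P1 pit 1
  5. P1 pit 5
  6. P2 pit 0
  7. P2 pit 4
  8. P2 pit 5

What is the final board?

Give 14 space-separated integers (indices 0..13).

Move 1: P1 pit2 -> P1=[3,5,0,3,3,4](1) P2=[3,3,2,4,5,3](0)
Move 2: P2 pit1 -> P1=[3,5,0,3,3,4](1) P2=[3,0,3,5,6,3](0)
Move 3: P1 pit4 -> P1=[3,5,0,3,0,5](2) P2=[4,0,3,5,6,3](0)
Move 4: P1 pit1 -> P1=[3,0,1,4,1,6](3) P2=[4,0,3,5,6,3](0)
Move 5: P1 pit5 -> P1=[3,0,1,4,1,0](4) P2=[5,1,4,6,7,3](0)
Move 6: P2 pit0 -> P1=[3,0,1,4,1,0](4) P2=[0,2,5,7,8,4](0)
Move 7: P2 pit4 -> P1=[4,1,2,5,2,1](4) P2=[0,2,5,7,0,5](1)
Move 8: P2 pit5 -> P1=[5,2,3,6,2,1](4) P2=[0,2,5,7,0,0](2)

Answer: 5 2 3 6 2 1 4 0 2 5 7 0 0 2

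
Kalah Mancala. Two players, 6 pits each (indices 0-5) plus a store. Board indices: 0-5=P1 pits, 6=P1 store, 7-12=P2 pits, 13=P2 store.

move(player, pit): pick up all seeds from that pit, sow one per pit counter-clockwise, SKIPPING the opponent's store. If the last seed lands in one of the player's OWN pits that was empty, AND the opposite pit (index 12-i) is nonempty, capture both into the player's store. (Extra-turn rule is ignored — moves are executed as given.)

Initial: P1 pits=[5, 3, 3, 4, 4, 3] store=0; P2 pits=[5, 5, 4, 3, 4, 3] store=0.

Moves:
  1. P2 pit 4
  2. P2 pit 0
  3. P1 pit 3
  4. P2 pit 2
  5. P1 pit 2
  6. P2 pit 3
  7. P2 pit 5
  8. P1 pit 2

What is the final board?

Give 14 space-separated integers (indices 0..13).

Answer: 9 6 0 3 7 6 1 1 6 0 0 3 0 4

Derivation:
Move 1: P2 pit4 -> P1=[6,4,3,4,4,3](0) P2=[5,5,4,3,0,4](1)
Move 2: P2 pit0 -> P1=[6,4,3,4,4,3](0) P2=[0,6,5,4,1,5](1)
Move 3: P1 pit3 -> P1=[6,4,3,0,5,4](1) P2=[1,6,5,4,1,5](1)
Move 4: P2 pit2 -> P1=[7,4,3,0,5,4](1) P2=[1,6,0,5,2,6](2)
Move 5: P1 pit2 -> P1=[7,4,0,1,6,5](1) P2=[1,6,0,5,2,6](2)
Move 6: P2 pit3 -> P1=[8,5,0,1,6,5](1) P2=[1,6,0,0,3,7](3)
Move 7: P2 pit5 -> P1=[9,6,1,2,7,6](1) P2=[1,6,0,0,3,0](4)
Move 8: P1 pit2 -> P1=[9,6,0,3,7,6](1) P2=[1,6,0,0,3,0](4)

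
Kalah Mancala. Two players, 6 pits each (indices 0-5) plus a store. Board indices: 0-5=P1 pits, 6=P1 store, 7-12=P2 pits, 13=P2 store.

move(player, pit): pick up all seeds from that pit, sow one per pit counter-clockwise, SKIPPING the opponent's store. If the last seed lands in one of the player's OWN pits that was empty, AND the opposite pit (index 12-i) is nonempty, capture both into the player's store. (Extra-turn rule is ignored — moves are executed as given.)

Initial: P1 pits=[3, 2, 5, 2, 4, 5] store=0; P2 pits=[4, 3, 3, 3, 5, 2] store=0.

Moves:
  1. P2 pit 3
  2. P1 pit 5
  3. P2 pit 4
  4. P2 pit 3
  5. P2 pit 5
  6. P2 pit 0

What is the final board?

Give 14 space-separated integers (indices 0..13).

Move 1: P2 pit3 -> P1=[3,2,5,2,4,5](0) P2=[4,3,3,0,6,3](1)
Move 2: P1 pit5 -> P1=[3,2,5,2,4,0](1) P2=[5,4,4,1,6,3](1)
Move 3: P2 pit4 -> P1=[4,3,6,3,4,0](1) P2=[5,4,4,1,0,4](2)
Move 4: P2 pit3 -> P1=[4,0,6,3,4,0](1) P2=[5,4,4,0,0,4](6)
Move 5: P2 pit5 -> P1=[5,1,7,3,4,0](1) P2=[5,4,4,0,0,0](7)
Move 6: P2 pit0 -> P1=[0,1,7,3,4,0](1) P2=[0,5,5,1,1,0](13)

Answer: 0 1 7 3 4 0 1 0 5 5 1 1 0 13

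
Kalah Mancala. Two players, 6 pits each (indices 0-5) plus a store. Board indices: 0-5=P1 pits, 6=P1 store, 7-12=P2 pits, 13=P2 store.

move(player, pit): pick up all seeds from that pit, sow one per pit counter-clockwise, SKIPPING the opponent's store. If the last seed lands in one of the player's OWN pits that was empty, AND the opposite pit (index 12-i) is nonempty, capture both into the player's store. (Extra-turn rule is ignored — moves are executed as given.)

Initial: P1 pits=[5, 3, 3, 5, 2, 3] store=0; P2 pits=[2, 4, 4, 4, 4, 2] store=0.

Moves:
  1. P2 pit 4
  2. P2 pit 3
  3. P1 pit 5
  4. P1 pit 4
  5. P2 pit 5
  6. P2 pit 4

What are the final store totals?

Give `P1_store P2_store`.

Move 1: P2 pit4 -> P1=[6,4,3,5,2,3](0) P2=[2,4,4,4,0,3](1)
Move 2: P2 pit3 -> P1=[7,4,3,5,2,3](0) P2=[2,4,4,0,1,4](2)
Move 3: P1 pit5 -> P1=[7,4,3,5,2,0](1) P2=[3,5,4,0,1,4](2)
Move 4: P1 pit4 -> P1=[7,4,3,5,0,1](2) P2=[3,5,4,0,1,4](2)
Move 5: P2 pit5 -> P1=[8,5,4,5,0,1](2) P2=[3,5,4,0,1,0](3)
Move 6: P2 pit4 -> P1=[0,5,4,5,0,1](2) P2=[3,5,4,0,0,0](12)

Answer: 2 12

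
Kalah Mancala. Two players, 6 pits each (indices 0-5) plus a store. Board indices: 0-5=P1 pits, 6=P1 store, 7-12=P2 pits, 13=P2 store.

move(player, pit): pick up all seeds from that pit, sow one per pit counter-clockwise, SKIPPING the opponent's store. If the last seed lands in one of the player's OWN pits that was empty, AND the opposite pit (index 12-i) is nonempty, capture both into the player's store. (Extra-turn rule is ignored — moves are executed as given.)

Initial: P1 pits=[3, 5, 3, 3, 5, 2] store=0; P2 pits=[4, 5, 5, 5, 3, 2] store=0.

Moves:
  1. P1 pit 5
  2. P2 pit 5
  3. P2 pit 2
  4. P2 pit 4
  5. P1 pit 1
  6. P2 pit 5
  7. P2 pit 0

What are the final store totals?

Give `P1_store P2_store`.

Move 1: P1 pit5 -> P1=[3,5,3,3,5,0](1) P2=[5,5,5,5,3,2](0)
Move 2: P2 pit5 -> P1=[4,5,3,3,5,0](1) P2=[5,5,5,5,3,0](1)
Move 3: P2 pit2 -> P1=[5,5,3,3,5,0](1) P2=[5,5,0,6,4,1](2)
Move 4: P2 pit4 -> P1=[6,6,3,3,5,0](1) P2=[5,5,0,6,0,2](3)
Move 5: P1 pit1 -> P1=[6,0,4,4,6,1](2) P2=[6,5,0,6,0,2](3)
Move 6: P2 pit5 -> P1=[7,0,4,4,6,1](2) P2=[6,5,0,6,0,0](4)
Move 7: P2 pit0 -> P1=[7,0,4,4,6,1](2) P2=[0,6,1,7,1,1](5)

Answer: 2 5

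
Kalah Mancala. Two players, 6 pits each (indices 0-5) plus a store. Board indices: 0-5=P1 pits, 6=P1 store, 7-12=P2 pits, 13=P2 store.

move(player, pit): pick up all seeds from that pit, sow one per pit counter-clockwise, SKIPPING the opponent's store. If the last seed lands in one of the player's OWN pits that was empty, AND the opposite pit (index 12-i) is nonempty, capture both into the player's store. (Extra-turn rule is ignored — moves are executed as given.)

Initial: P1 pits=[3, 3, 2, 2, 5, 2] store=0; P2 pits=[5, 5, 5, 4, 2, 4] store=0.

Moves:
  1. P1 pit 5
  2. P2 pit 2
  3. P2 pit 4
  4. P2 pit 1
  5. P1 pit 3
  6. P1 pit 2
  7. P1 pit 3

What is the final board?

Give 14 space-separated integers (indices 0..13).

Move 1: P1 pit5 -> P1=[3,3,2,2,5,0](1) P2=[6,5,5,4,2,4](0)
Move 2: P2 pit2 -> P1=[4,3,2,2,5,0](1) P2=[6,5,0,5,3,5](1)
Move 3: P2 pit4 -> P1=[5,3,2,2,5,0](1) P2=[6,5,0,5,0,6](2)
Move 4: P2 pit1 -> P1=[5,3,2,2,5,0](1) P2=[6,0,1,6,1,7](3)
Move 5: P1 pit3 -> P1=[5,3,2,0,6,0](8) P2=[0,0,1,6,1,7](3)
Move 6: P1 pit2 -> P1=[5,3,0,1,7,0](8) P2=[0,0,1,6,1,7](3)
Move 7: P1 pit3 -> P1=[5,3,0,0,8,0](8) P2=[0,0,1,6,1,7](3)

Answer: 5 3 0 0 8 0 8 0 0 1 6 1 7 3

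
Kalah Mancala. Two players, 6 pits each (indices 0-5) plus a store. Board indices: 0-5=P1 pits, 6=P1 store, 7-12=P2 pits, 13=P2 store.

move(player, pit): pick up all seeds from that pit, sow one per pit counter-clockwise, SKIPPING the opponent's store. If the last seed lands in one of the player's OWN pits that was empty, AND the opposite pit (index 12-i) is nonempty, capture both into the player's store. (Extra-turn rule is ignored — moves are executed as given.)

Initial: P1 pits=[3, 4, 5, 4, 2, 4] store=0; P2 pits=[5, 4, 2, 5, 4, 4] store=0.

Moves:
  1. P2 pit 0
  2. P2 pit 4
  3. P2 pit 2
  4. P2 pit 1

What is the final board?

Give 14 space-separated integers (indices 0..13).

Move 1: P2 pit0 -> P1=[3,4,5,4,2,4](0) P2=[0,5,3,6,5,5](0)
Move 2: P2 pit4 -> P1=[4,5,6,4,2,4](0) P2=[0,5,3,6,0,6](1)
Move 3: P2 pit2 -> P1=[4,5,6,4,2,4](0) P2=[0,5,0,7,1,7](1)
Move 4: P2 pit1 -> P1=[4,5,6,4,2,4](0) P2=[0,0,1,8,2,8](2)

Answer: 4 5 6 4 2 4 0 0 0 1 8 2 8 2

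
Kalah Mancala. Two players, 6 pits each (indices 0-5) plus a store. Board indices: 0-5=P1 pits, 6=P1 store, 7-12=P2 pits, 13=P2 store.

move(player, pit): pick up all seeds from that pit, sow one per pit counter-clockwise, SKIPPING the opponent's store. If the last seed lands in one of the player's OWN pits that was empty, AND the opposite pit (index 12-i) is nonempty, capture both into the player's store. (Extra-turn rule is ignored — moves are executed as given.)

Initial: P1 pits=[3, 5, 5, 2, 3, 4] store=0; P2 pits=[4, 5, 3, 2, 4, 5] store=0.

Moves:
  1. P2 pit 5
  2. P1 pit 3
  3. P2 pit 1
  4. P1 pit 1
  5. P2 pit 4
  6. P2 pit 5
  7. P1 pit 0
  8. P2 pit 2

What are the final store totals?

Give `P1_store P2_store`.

Move 1: P2 pit5 -> P1=[4,6,6,3,3,4](0) P2=[4,5,3,2,4,0](1)
Move 2: P1 pit3 -> P1=[4,6,6,0,4,5](1) P2=[4,5,3,2,4,0](1)
Move 3: P2 pit1 -> P1=[4,6,6,0,4,5](1) P2=[4,0,4,3,5,1](2)
Move 4: P1 pit1 -> P1=[4,0,7,1,5,6](2) P2=[5,0,4,3,5,1](2)
Move 5: P2 pit4 -> P1=[5,1,8,1,5,6](2) P2=[5,0,4,3,0,2](3)
Move 6: P2 pit5 -> P1=[6,1,8,1,5,6](2) P2=[5,0,4,3,0,0](4)
Move 7: P1 pit0 -> P1=[0,2,9,2,6,7](3) P2=[5,0,4,3,0,0](4)
Move 8: P2 pit2 -> P1=[0,2,9,2,6,7](3) P2=[5,0,0,4,1,1](5)

Answer: 3 5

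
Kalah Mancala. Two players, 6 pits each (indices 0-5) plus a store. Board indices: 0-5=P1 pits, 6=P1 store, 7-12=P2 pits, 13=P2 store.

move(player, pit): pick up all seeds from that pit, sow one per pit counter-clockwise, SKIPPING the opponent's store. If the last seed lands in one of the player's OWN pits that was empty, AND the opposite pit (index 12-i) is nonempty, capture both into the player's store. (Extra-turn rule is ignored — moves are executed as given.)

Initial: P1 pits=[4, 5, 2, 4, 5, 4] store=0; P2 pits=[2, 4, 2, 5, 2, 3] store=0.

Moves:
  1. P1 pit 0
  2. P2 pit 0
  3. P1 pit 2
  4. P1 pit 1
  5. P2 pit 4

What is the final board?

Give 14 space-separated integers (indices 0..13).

Answer: 0 0 1 7 8 6 1 1 5 3 5 0 4 1

Derivation:
Move 1: P1 pit0 -> P1=[0,6,3,5,6,4](0) P2=[2,4,2,5,2,3](0)
Move 2: P2 pit0 -> P1=[0,6,3,5,6,4](0) P2=[0,5,3,5,2,3](0)
Move 3: P1 pit2 -> P1=[0,6,0,6,7,5](0) P2=[0,5,3,5,2,3](0)
Move 4: P1 pit1 -> P1=[0,0,1,7,8,6](1) P2=[1,5,3,5,2,3](0)
Move 5: P2 pit4 -> P1=[0,0,1,7,8,6](1) P2=[1,5,3,5,0,4](1)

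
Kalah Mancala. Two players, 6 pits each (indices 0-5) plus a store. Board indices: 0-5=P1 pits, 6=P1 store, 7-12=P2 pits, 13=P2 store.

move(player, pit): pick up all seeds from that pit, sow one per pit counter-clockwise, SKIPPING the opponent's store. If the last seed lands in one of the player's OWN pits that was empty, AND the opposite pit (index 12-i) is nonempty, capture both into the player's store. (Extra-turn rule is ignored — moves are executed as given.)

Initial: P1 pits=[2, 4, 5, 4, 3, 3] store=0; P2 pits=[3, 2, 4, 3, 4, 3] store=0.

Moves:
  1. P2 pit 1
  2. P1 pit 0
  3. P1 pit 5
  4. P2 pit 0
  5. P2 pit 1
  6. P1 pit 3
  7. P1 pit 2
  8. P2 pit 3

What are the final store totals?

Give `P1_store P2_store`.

Move 1: P2 pit1 -> P1=[2,4,5,4,3,3](0) P2=[3,0,5,4,4,3](0)
Move 2: P1 pit0 -> P1=[0,5,6,4,3,3](0) P2=[3,0,5,4,4,3](0)
Move 3: P1 pit5 -> P1=[0,5,6,4,3,0](1) P2=[4,1,5,4,4,3](0)
Move 4: P2 pit0 -> P1=[0,5,6,4,3,0](1) P2=[0,2,6,5,5,3](0)
Move 5: P2 pit1 -> P1=[0,5,6,4,3,0](1) P2=[0,0,7,6,5,3](0)
Move 6: P1 pit3 -> P1=[0,5,6,0,4,1](2) P2=[1,0,7,6,5,3](0)
Move 7: P1 pit2 -> P1=[0,5,0,1,5,2](3) P2=[2,1,7,6,5,3](0)
Move 8: P2 pit3 -> P1=[1,6,1,1,5,2](3) P2=[2,1,7,0,6,4](1)

Answer: 3 1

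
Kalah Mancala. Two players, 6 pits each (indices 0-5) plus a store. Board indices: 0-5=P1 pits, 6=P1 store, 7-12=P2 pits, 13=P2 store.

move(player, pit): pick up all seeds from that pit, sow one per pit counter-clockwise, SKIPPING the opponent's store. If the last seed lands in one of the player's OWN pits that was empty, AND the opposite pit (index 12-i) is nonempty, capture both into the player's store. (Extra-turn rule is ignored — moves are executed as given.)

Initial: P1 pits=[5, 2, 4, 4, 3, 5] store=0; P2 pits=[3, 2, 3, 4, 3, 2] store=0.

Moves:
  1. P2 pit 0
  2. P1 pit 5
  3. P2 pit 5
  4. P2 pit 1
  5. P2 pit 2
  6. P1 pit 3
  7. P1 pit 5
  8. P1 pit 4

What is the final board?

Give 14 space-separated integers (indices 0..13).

Answer: 1 3 4 0 0 1 4 3 1 0 8 5 1 9

Derivation:
Move 1: P2 pit0 -> P1=[5,2,4,4,3,5](0) P2=[0,3,4,5,3,2](0)
Move 2: P1 pit5 -> P1=[5,2,4,4,3,0](1) P2=[1,4,5,6,3,2](0)
Move 3: P2 pit5 -> P1=[6,2,4,4,3,0](1) P2=[1,4,5,6,3,0](1)
Move 4: P2 pit1 -> P1=[0,2,4,4,3,0](1) P2=[1,0,6,7,4,0](8)
Move 5: P2 pit2 -> P1=[1,3,4,4,3,0](1) P2=[1,0,0,8,5,1](9)
Move 6: P1 pit3 -> P1=[1,3,4,0,4,1](2) P2=[2,0,0,8,5,1](9)
Move 7: P1 pit5 -> P1=[1,3,4,0,4,0](3) P2=[2,0,0,8,5,1](9)
Move 8: P1 pit4 -> P1=[1,3,4,0,0,1](4) P2=[3,1,0,8,5,1](9)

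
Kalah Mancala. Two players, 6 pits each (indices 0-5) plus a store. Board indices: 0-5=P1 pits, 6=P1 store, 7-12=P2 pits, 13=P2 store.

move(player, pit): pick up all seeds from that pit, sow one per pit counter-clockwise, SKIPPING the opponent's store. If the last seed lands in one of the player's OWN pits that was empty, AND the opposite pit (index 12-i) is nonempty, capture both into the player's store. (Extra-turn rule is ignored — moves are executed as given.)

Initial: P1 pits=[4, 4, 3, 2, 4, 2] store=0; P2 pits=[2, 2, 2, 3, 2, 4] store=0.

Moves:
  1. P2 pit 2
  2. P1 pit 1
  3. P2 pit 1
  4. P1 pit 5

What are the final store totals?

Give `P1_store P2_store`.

Move 1: P2 pit2 -> P1=[4,4,3,2,4,2](0) P2=[2,2,0,4,3,4](0)
Move 2: P1 pit1 -> P1=[4,0,4,3,5,3](0) P2=[2,2,0,4,3,4](0)
Move 3: P2 pit1 -> P1=[4,0,4,3,5,3](0) P2=[2,0,1,5,3,4](0)
Move 4: P1 pit5 -> P1=[4,0,4,3,5,0](1) P2=[3,1,1,5,3,4](0)

Answer: 1 0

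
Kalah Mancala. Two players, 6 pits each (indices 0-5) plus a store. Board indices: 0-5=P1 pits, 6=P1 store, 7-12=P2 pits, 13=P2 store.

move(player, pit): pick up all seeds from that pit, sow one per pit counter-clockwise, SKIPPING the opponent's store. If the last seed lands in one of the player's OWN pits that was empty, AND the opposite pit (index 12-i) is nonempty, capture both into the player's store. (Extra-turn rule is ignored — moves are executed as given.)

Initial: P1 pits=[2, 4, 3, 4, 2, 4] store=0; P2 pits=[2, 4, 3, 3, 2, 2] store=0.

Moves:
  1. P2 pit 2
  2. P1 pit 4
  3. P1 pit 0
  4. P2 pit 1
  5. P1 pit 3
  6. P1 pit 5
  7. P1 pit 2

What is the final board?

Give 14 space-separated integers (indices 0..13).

Answer: 0 5 0 1 2 1 4 4 1 2 6 5 4 0

Derivation:
Move 1: P2 pit2 -> P1=[2,4,3,4,2,4](0) P2=[2,4,0,4,3,3](0)
Move 2: P1 pit4 -> P1=[2,4,3,4,0,5](1) P2=[2,4,0,4,3,3](0)
Move 3: P1 pit0 -> P1=[0,5,4,4,0,5](1) P2=[2,4,0,4,3,3](0)
Move 4: P2 pit1 -> P1=[0,5,4,4,0,5](1) P2=[2,0,1,5,4,4](0)
Move 5: P1 pit3 -> P1=[0,5,4,0,1,6](2) P2=[3,0,1,5,4,4](0)
Move 6: P1 pit5 -> P1=[0,5,4,0,1,0](3) P2=[4,1,2,6,5,4](0)
Move 7: P1 pit2 -> P1=[0,5,0,1,2,1](4) P2=[4,1,2,6,5,4](0)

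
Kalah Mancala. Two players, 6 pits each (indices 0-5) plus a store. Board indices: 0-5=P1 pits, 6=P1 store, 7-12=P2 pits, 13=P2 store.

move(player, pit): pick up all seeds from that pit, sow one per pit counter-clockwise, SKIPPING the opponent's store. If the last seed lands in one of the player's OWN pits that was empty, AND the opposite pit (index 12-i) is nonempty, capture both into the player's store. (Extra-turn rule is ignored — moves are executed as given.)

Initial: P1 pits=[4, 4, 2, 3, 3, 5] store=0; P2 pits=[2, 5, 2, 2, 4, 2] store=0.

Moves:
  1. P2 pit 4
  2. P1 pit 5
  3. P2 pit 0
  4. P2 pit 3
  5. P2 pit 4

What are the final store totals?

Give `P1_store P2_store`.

Answer: 1 2

Derivation:
Move 1: P2 pit4 -> P1=[5,5,2,3,3,5](0) P2=[2,5,2,2,0,3](1)
Move 2: P1 pit5 -> P1=[5,5,2,3,3,0](1) P2=[3,6,3,3,0,3](1)
Move 3: P2 pit0 -> P1=[5,5,2,3,3,0](1) P2=[0,7,4,4,0,3](1)
Move 4: P2 pit3 -> P1=[6,5,2,3,3,0](1) P2=[0,7,4,0,1,4](2)
Move 5: P2 pit4 -> P1=[6,5,2,3,3,0](1) P2=[0,7,4,0,0,5](2)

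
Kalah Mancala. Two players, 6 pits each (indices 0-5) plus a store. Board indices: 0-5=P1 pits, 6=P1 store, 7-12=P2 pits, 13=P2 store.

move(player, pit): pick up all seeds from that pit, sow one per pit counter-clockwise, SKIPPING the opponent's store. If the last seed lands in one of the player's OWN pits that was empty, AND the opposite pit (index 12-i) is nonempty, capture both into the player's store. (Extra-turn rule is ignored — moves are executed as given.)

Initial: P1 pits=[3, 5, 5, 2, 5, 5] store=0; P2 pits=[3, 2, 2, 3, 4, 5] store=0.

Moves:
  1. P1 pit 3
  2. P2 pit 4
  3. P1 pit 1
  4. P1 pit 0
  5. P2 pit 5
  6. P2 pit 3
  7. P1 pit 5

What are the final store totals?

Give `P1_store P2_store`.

Answer: 2 3

Derivation:
Move 1: P1 pit3 -> P1=[3,5,5,0,6,6](0) P2=[3,2,2,3,4,5](0)
Move 2: P2 pit4 -> P1=[4,6,5,0,6,6](0) P2=[3,2,2,3,0,6](1)
Move 3: P1 pit1 -> P1=[4,0,6,1,7,7](1) P2=[4,2,2,3,0,6](1)
Move 4: P1 pit0 -> P1=[0,1,7,2,8,7](1) P2=[4,2,2,3,0,6](1)
Move 5: P2 pit5 -> P1=[1,2,8,3,9,7](1) P2=[4,2,2,3,0,0](2)
Move 6: P2 pit3 -> P1=[1,2,8,3,9,7](1) P2=[4,2,2,0,1,1](3)
Move 7: P1 pit5 -> P1=[1,2,8,3,9,0](2) P2=[5,3,3,1,2,2](3)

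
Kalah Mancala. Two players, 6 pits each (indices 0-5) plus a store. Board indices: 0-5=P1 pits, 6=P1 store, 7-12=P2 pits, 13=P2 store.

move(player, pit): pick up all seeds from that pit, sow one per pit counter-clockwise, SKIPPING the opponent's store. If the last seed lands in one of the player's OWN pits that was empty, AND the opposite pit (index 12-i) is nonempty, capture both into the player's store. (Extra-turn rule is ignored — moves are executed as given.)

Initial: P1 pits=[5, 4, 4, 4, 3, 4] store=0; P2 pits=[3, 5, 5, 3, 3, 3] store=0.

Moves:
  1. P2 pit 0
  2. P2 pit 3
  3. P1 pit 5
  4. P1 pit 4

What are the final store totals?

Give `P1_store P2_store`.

Move 1: P2 pit0 -> P1=[5,4,4,4,3,4](0) P2=[0,6,6,4,3,3](0)
Move 2: P2 pit3 -> P1=[6,4,4,4,3,4](0) P2=[0,6,6,0,4,4](1)
Move 3: P1 pit5 -> P1=[6,4,4,4,3,0](1) P2=[1,7,7,0,4,4](1)
Move 4: P1 pit4 -> P1=[6,4,4,4,0,1](2) P2=[2,7,7,0,4,4](1)

Answer: 2 1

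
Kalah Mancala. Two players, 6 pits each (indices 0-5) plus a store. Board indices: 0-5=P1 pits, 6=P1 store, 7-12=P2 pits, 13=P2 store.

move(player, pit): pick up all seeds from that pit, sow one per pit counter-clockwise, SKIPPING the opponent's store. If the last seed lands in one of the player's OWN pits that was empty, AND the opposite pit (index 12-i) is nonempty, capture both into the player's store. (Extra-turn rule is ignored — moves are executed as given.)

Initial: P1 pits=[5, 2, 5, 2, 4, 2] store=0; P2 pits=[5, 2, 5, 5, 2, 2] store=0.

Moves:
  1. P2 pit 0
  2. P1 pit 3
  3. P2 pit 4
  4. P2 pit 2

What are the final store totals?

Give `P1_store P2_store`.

Move 1: P2 pit0 -> P1=[5,2,5,2,4,2](0) P2=[0,3,6,6,3,3](0)
Move 2: P1 pit3 -> P1=[5,2,5,0,5,3](0) P2=[0,3,6,6,3,3](0)
Move 3: P2 pit4 -> P1=[6,2,5,0,5,3](0) P2=[0,3,6,6,0,4](1)
Move 4: P2 pit2 -> P1=[7,3,5,0,5,3](0) P2=[0,3,0,7,1,5](2)

Answer: 0 2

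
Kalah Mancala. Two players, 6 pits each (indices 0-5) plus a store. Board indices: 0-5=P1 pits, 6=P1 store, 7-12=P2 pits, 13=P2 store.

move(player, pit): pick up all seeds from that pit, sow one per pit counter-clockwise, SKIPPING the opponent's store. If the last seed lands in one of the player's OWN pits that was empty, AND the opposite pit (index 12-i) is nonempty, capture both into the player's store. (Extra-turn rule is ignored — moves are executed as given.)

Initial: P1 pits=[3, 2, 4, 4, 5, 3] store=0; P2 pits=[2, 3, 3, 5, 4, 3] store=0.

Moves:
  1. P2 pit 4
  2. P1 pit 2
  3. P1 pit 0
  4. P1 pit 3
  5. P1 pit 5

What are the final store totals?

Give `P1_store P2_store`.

Move 1: P2 pit4 -> P1=[4,3,4,4,5,3](0) P2=[2,3,3,5,0,4](1)
Move 2: P1 pit2 -> P1=[4,3,0,5,6,4](1) P2=[2,3,3,5,0,4](1)
Move 3: P1 pit0 -> P1=[0,4,1,6,7,4](1) P2=[2,3,3,5,0,4](1)
Move 4: P1 pit3 -> P1=[0,4,1,0,8,5](2) P2=[3,4,4,5,0,4](1)
Move 5: P1 pit5 -> P1=[0,4,1,0,8,0](3) P2=[4,5,5,6,0,4](1)

Answer: 3 1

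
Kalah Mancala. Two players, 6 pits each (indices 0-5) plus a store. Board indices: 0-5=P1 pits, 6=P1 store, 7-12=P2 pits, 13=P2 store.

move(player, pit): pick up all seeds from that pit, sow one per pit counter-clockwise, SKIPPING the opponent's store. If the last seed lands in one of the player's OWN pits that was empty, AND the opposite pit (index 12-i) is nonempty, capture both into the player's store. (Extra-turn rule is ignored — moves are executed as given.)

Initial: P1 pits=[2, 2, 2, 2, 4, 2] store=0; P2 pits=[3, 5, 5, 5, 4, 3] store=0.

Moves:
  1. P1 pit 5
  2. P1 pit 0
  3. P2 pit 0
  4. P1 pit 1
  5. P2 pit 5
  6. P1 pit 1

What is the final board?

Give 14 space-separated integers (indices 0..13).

Move 1: P1 pit5 -> P1=[2,2,2,2,4,0](1) P2=[4,5,5,5,4,3](0)
Move 2: P1 pit0 -> P1=[0,3,3,2,4,0](1) P2=[4,5,5,5,4,3](0)
Move 3: P2 pit0 -> P1=[0,3,3,2,4,0](1) P2=[0,6,6,6,5,3](0)
Move 4: P1 pit1 -> P1=[0,0,4,3,5,0](1) P2=[0,6,6,6,5,3](0)
Move 5: P2 pit5 -> P1=[1,1,4,3,5,0](1) P2=[0,6,6,6,5,0](1)
Move 6: P1 pit1 -> P1=[1,0,5,3,5,0](1) P2=[0,6,6,6,5,0](1)

Answer: 1 0 5 3 5 0 1 0 6 6 6 5 0 1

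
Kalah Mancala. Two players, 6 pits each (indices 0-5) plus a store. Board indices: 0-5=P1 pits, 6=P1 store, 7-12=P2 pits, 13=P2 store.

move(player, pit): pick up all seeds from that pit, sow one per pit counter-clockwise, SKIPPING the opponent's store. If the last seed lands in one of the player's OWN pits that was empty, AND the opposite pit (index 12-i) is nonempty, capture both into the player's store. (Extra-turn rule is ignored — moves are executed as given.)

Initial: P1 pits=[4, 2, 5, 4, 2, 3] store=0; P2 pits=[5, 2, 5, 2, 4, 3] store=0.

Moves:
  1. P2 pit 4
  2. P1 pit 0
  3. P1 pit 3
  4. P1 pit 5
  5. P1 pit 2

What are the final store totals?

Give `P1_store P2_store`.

Move 1: P2 pit4 -> P1=[5,3,5,4,2,3](0) P2=[5,2,5,2,0,4](1)
Move 2: P1 pit0 -> P1=[0,4,6,5,3,4](0) P2=[5,2,5,2,0,4](1)
Move 3: P1 pit3 -> P1=[0,4,6,0,4,5](1) P2=[6,3,5,2,0,4](1)
Move 4: P1 pit5 -> P1=[0,4,6,0,4,0](2) P2=[7,4,6,3,0,4](1)
Move 5: P1 pit2 -> P1=[0,4,0,1,5,1](3) P2=[8,5,6,3,0,4](1)

Answer: 3 1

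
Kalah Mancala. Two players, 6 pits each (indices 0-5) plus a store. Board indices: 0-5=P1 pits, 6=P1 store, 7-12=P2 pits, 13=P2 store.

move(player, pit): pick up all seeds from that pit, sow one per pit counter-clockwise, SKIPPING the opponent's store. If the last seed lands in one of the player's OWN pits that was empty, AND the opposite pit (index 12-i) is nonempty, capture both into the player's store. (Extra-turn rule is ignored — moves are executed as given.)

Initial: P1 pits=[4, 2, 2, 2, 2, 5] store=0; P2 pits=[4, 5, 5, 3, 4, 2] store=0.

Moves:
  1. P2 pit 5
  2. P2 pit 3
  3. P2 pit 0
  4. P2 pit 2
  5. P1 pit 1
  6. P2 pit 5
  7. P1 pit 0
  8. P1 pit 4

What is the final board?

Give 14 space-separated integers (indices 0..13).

Answer: 0 1 4 4 0 7 2 2 7 0 2 7 0 4

Derivation:
Move 1: P2 pit5 -> P1=[5,2,2,2,2,5](0) P2=[4,5,5,3,4,0](1)
Move 2: P2 pit3 -> P1=[5,2,2,2,2,5](0) P2=[4,5,5,0,5,1](2)
Move 3: P2 pit0 -> P1=[5,2,2,2,2,5](0) P2=[0,6,6,1,6,1](2)
Move 4: P2 pit2 -> P1=[6,3,2,2,2,5](0) P2=[0,6,0,2,7,2](3)
Move 5: P1 pit1 -> P1=[6,0,3,3,3,5](0) P2=[0,6,0,2,7,2](3)
Move 6: P2 pit5 -> P1=[7,0,3,3,3,5](0) P2=[0,6,0,2,7,0](4)
Move 7: P1 pit0 -> P1=[0,1,4,4,4,6](1) P2=[1,6,0,2,7,0](4)
Move 8: P1 pit4 -> P1=[0,1,4,4,0,7](2) P2=[2,7,0,2,7,0](4)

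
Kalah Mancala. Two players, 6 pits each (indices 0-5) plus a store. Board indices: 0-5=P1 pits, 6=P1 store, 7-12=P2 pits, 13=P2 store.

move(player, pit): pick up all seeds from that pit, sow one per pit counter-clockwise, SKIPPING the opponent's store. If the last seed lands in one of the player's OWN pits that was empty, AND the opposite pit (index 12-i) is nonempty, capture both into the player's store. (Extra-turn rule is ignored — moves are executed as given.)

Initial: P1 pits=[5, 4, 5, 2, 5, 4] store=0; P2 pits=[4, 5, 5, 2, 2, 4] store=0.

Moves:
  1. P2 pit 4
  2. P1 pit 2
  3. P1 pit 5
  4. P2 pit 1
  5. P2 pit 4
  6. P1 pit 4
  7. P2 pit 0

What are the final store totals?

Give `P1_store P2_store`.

Answer: 3 3

Derivation:
Move 1: P2 pit4 -> P1=[5,4,5,2,5,4](0) P2=[4,5,5,2,0,5](1)
Move 2: P1 pit2 -> P1=[5,4,0,3,6,5](1) P2=[5,5,5,2,0,5](1)
Move 3: P1 pit5 -> P1=[5,4,0,3,6,0](2) P2=[6,6,6,3,0,5](1)
Move 4: P2 pit1 -> P1=[6,4,0,3,6,0](2) P2=[6,0,7,4,1,6](2)
Move 5: P2 pit4 -> P1=[6,4,0,3,6,0](2) P2=[6,0,7,4,0,7](2)
Move 6: P1 pit4 -> P1=[6,4,0,3,0,1](3) P2=[7,1,8,5,0,7](2)
Move 7: P2 pit0 -> P1=[7,4,0,3,0,1](3) P2=[0,2,9,6,1,8](3)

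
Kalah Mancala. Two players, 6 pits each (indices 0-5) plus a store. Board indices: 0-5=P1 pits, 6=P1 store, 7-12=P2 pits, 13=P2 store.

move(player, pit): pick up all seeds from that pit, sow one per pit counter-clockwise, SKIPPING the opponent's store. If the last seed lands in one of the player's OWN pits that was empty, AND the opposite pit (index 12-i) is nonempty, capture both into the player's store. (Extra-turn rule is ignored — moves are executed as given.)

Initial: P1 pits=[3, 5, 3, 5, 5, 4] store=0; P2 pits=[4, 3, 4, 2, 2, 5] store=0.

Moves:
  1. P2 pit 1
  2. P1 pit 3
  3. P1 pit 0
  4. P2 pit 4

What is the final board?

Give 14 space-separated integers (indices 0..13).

Answer: 1 6 4 0 6 5 7 5 1 0 3 0 6 1

Derivation:
Move 1: P2 pit1 -> P1=[3,5,3,5,5,4](0) P2=[4,0,5,3,3,5](0)
Move 2: P1 pit3 -> P1=[3,5,3,0,6,5](1) P2=[5,1,5,3,3,5](0)
Move 3: P1 pit0 -> P1=[0,6,4,0,6,5](7) P2=[5,1,0,3,3,5](0)
Move 4: P2 pit4 -> P1=[1,6,4,0,6,5](7) P2=[5,1,0,3,0,6](1)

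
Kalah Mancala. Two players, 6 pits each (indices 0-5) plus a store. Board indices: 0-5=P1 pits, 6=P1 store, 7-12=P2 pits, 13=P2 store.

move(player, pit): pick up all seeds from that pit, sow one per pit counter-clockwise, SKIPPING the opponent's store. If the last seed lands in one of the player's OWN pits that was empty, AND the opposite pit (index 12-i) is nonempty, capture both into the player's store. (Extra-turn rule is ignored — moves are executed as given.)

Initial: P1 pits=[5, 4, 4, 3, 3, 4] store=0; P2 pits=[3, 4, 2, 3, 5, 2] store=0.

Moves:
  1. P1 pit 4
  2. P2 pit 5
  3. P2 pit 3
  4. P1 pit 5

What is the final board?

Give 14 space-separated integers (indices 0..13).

Answer: 6 4 4 3 0 0 2 5 5 3 1 6 1 2

Derivation:
Move 1: P1 pit4 -> P1=[5,4,4,3,0,5](1) P2=[4,4,2,3,5,2](0)
Move 2: P2 pit5 -> P1=[6,4,4,3,0,5](1) P2=[4,4,2,3,5,0](1)
Move 3: P2 pit3 -> P1=[6,4,4,3,0,5](1) P2=[4,4,2,0,6,1](2)
Move 4: P1 pit5 -> P1=[6,4,4,3,0,0](2) P2=[5,5,3,1,6,1](2)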